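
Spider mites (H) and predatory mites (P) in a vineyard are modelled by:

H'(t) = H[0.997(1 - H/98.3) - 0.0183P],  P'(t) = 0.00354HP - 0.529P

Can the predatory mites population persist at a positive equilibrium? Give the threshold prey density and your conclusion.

The predator equation gives dP/dt > 0 only when H > 0.529/0.00354 = 149.
Without the predator, H → K = 98.3. Since 98.3 < 149, the predator cannot invade.

Threshold H = 149; K < 149, so no, the predator goes extinct.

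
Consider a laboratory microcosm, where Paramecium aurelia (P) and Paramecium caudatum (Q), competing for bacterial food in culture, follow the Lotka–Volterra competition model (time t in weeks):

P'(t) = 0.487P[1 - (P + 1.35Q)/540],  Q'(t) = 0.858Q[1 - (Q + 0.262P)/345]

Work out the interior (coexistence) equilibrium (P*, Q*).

P* ≈ 115, Q* ≈ 315

Setting both brackets to zero gives the nullclines P + 1.35Q = 540 and 0.262P + Q = 345.
Substituting Q = 345 - 0.262P into the first: P(1 - 1.35·0.262) = 540 - 1.35·345.
So P* = 74.2/0.646 = 115, and then Q* = 345 - 0.262·115 = 315.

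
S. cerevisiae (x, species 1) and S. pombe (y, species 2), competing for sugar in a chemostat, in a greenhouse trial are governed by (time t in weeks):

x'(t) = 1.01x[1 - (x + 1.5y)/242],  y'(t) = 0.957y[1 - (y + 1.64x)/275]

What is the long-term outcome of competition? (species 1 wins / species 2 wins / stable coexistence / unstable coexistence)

Compare the nullcline intercepts: K1/α12 = 242/1.5 = 161 < K2 = 275; K2/α21 = 275/1.64 = 168 < K1 = 242.
Since both are reversed, neither can invade when rare; the interior point is a saddle.

unstable coexistence (outcome depends on initial conditions)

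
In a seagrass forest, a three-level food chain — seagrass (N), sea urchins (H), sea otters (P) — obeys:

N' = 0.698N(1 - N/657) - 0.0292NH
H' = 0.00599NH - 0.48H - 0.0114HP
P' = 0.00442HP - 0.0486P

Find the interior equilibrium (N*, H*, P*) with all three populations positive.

From dP/dt = 0: 0.00442H* = 0.0486, so H* = 11.
From dN/dt = 0: 0.698(1 - N*/657) = 0.0292·11, giving N* = 657·(1 - 0.46) = 355.
From dH/dt = 0: 0.00599·355 - 0.48 = 0.0114P*, so P* = 1.65/0.0114 = 144.

N* ≈ 355, H* ≈ 11, P* ≈ 144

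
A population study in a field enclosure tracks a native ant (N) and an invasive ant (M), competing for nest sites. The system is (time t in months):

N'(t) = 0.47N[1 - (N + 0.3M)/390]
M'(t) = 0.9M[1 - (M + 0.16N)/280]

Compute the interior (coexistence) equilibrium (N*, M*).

N* ≈ 321, M* ≈ 229

Setting both brackets to zero gives the nullclines N + 0.3M = 390 and 0.16N + M = 280.
Substituting M = 280 - 0.16N into the first: N(1 - 0.3·0.16) = 390 - 0.3·280.
So N* = 306/0.952 = 321, and then M* = 280 - 0.16·321 = 229.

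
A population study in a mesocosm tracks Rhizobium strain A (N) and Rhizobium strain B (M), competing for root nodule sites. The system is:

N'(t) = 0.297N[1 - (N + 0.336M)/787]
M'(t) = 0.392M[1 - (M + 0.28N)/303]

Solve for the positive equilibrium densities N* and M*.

Setting both brackets to zero gives the nullclines N + 0.336M = 787 and 0.28N + M = 303.
Substituting M = 303 - 0.28N into the first: N(1 - 0.336·0.28) = 787 - 0.336·303.
So N* = 685/0.906 = 756, and then M* = 303 - 0.28·756 = 91.2.

N* ≈ 756, M* ≈ 91.2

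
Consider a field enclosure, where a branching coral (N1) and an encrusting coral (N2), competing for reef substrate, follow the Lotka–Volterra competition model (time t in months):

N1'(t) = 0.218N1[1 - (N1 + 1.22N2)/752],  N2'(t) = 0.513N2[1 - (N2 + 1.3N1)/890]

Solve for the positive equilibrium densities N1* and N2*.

Setting both brackets to zero gives the nullclines N1 + 1.22N2 = 752 and 1.3N1 + N2 = 890.
Substituting N2 = 890 - 1.3N1 into the first: N1(1 - 1.22·1.3) = 752 - 1.22·890.
So N1* = -334/-0.586 = 570, and then N2* = 890 - 1.3·570 = 149.

N1* ≈ 570, N2* ≈ 149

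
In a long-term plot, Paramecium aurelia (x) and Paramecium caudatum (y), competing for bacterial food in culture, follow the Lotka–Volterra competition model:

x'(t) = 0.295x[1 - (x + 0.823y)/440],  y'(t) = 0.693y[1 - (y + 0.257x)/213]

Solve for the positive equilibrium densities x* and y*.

x* ≈ 336, y* ≈ 127

Setting both brackets to zero gives the nullclines x + 0.823y = 440 and 0.257x + y = 213.
Substituting y = 213 - 0.257x into the first: x(1 - 0.823·0.257) = 440 - 0.823·213.
So x* = 265/0.788 = 336, and then y* = 213 - 0.257·336 = 127.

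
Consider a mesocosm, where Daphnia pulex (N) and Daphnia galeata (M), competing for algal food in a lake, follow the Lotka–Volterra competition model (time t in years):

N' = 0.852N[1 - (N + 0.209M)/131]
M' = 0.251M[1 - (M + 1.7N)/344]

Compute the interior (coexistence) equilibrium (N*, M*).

Setting both brackets to zero gives the nullclines N + 0.209M = 131 and 1.7N + M = 344.
Substituting M = 344 - 1.7N into the first: N(1 - 0.209·1.7) = 131 - 0.209·344.
So N* = 59.1/0.645 = 91.7, and then M* = 344 - 1.7·91.7 = 188.

N* ≈ 91.7, M* ≈ 188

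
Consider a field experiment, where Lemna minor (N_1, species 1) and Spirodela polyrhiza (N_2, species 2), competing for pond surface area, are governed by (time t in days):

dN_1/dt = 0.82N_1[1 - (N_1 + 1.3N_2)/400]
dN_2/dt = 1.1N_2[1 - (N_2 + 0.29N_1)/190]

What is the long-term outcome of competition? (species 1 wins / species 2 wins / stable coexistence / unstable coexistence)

stable coexistence

Compare the nullcline intercepts: K1/α12 = 400/1.3 = 308 > K2 = 190; K2/α21 = 190/0.29 = 655 > K1 = 400.
Since both inequalities hold, each species can invade when rare, so the interior equilibrium is stable.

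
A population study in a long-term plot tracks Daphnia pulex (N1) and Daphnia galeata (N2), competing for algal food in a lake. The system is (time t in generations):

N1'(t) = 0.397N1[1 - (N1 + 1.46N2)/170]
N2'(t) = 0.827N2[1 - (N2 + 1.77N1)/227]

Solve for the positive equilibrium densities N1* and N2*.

N1* ≈ 102, N2* ≈ 46.6

Setting both brackets to zero gives the nullclines N1 + 1.46N2 = 170 and 1.77N1 + N2 = 227.
Substituting N2 = 227 - 1.77N1 into the first: N1(1 - 1.46·1.77) = 170 - 1.46·227.
So N1* = -161/-1.58 = 102, and then N2* = 227 - 1.77·102 = 46.6.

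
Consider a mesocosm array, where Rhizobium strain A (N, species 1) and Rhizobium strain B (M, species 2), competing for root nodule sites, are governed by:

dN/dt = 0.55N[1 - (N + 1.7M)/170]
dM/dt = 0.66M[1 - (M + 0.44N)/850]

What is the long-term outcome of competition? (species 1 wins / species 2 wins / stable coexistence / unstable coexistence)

species 2 excludes species 1

Compare the nullcline intercepts: K1/α12 = 170/1.7 = 100 < K2 = 850; K2/α21 = 850/0.44 = 1930 > K1 = 170.
Since the inequalities point opposite ways, species 2 can invade but species 1 cannot.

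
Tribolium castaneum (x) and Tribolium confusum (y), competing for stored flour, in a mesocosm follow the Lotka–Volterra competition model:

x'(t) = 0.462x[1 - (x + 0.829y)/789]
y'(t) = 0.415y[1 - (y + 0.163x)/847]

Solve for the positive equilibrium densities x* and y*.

Setting both brackets to zero gives the nullclines x + 0.829y = 789 and 0.163x + y = 847.
Substituting y = 847 - 0.163x into the first: x(1 - 0.829·0.163) = 789 - 0.829·847.
So x* = 86.8/0.865 = 100, and then y* = 847 - 0.163·100 = 831.

x* ≈ 100, y* ≈ 831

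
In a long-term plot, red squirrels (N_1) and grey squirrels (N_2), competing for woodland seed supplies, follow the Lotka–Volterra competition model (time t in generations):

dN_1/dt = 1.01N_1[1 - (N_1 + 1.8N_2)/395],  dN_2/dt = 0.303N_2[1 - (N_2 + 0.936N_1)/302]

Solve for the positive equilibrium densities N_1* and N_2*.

N_1* ≈ 217, N_2* ≈ 98.9

Setting both brackets to zero gives the nullclines N_1 + 1.8N_2 = 395 and 0.936N_1 + N_2 = 302.
Substituting N_2 = 302 - 0.936N_1 into the first: N_1(1 - 1.8·0.936) = 395 - 1.8·302.
So N_1* = -149/-0.685 = 217, and then N_2* = 302 - 0.936·217 = 98.9.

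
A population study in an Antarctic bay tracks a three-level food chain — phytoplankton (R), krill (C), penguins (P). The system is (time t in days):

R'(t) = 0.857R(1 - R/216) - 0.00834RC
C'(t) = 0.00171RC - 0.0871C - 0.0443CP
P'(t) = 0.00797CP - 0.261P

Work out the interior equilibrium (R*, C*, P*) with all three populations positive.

From dP/dt = 0: 0.00797C* = 0.261, so C* = 32.7.
From dR/dt = 0: 0.857(1 - R*/216) = 0.00834·32.7, giving R* = 216·(1 - 0.319) = 147.
From dC/dt = 0: 0.00171·147 - 0.0871 = 0.0443P*, so P* = 0.165/0.0443 = 3.71.

R* ≈ 147, C* ≈ 32.7, P* ≈ 3.71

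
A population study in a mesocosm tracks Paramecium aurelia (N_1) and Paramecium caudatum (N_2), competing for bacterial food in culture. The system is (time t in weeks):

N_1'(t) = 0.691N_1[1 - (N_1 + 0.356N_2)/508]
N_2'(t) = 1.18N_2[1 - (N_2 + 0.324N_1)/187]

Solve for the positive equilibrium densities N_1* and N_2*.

Setting both brackets to zero gives the nullclines N_1 + 0.356N_2 = 508 and 0.324N_1 + N_2 = 187.
Substituting N_2 = 187 - 0.324N_1 into the first: N_1(1 - 0.356·0.324) = 508 - 0.356·187.
So N_1* = 441/0.885 = 499, and then N_2* = 187 - 0.324·499 = 25.3.

N_1* ≈ 499, N_2* ≈ 25.3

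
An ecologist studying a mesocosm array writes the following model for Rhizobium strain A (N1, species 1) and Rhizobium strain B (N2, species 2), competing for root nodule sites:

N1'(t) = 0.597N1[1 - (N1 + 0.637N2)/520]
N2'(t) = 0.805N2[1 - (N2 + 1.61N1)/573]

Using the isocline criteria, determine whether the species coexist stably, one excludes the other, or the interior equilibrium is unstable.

Compare the nullcline intercepts: K1/α12 = 520/0.637 = 816 > K2 = 573; K2/α21 = 573/1.61 = 356 < K1 = 520.
Since the inequalities point opposite ways, species 1 can invade but species 2 cannot.

species 1 excludes species 2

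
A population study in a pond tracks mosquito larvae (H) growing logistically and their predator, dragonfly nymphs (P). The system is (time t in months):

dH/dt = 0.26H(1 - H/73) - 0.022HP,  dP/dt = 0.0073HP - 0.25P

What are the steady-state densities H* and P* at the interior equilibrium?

From dP/dt = 0 with P > 0: 0.0073H* = 0.25, so H* = 34.2.
Substitute into dH/dt = 0: 0.26(1 - 34.2/73) = 0.022P*.
The bracket is 0.531, giving P* = 0.138/0.022 = 6.27.

H* ≈ 34.2, P* ≈ 6.27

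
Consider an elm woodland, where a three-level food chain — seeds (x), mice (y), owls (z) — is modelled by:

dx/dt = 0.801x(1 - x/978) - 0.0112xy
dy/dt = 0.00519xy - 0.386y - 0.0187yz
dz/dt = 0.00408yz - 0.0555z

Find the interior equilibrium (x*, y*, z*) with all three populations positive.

x* ≈ 792, y* ≈ 13.6, z* ≈ 199

From dz/dt = 0: 0.00408y* = 0.0555, so y* = 13.6.
From dx/dt = 0: 0.801(1 - x*/978) = 0.0112·13.6, giving x* = 978·(1 - 0.19) = 792.
From dy/dt = 0: 0.00519·792 - 0.386 = 0.0187z*, so z* = 3.72/0.0187 = 199.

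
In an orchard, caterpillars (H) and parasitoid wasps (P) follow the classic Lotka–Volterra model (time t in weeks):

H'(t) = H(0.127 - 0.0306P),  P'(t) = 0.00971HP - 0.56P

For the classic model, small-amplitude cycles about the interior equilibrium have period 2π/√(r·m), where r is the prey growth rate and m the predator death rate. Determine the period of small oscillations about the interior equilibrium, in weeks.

Here r = 0.127 and m = 0.56, so r·m = 0.0711.
ω = √0.0711 = 0.267 per week, hence T = 2π/ω ≈ 23.6 weeks.

T ≈ 23.6 weeks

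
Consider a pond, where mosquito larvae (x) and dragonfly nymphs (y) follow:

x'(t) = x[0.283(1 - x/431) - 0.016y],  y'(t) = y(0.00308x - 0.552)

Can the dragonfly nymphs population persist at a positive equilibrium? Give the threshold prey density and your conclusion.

The predator equation gives dy/dt > 0 only when x > 0.552/0.00308 = 179.
Without the predator, x → K = 431. Since 431 > 179, the predator can invade and persist.

Threshold x = 179; K > 179, so yes, the predator persists.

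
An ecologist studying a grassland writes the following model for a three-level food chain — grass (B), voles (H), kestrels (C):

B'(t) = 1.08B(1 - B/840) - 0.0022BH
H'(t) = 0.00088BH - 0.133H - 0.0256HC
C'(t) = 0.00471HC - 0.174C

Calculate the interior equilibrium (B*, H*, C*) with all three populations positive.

From dC/dt = 0: 0.00471H* = 0.174, so H* = 36.9.
From dB/dt = 0: 1.08(1 - B*/840) = 0.0022·36.9, giving B* = 840·(1 - 0.0753) = 777.
From dH/dt = 0: 0.00088·777 - 0.133 = 0.0256C*, so C* = 0.551/0.0256 = 21.5.

B* ≈ 777, H* ≈ 36.9, C* ≈ 21.5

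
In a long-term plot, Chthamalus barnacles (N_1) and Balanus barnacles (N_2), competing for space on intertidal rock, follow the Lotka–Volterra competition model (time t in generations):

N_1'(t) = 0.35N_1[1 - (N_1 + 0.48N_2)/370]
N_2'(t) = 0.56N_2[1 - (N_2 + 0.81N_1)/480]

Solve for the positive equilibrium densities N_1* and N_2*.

Setting both brackets to zero gives the nullclines N_1 + 0.48N_2 = 370 and 0.81N_1 + N_2 = 480.
Substituting N_2 = 480 - 0.81N_1 into the first: N_1(1 - 0.48·0.81) = 370 - 0.48·480.
So N_1* = 140/0.611 = 228, and then N_2* = 480 - 0.81·228 = 295.

N_1* ≈ 228, N_2* ≈ 295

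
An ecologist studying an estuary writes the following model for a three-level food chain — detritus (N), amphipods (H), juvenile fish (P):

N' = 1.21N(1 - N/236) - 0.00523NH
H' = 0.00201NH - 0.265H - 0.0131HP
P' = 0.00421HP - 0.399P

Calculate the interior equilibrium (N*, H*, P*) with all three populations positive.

From dP/dt = 0: 0.00421H* = 0.399, so H* = 94.8.
From dN/dt = 0: 1.21(1 - N*/236) = 0.00523·94.8, giving N* = 236·(1 - 0.41) = 139.
From dH/dt = 0: 0.00201·139 - 0.265 = 0.0131P*, so P* = 0.015/0.0131 = 1.15.

N* ≈ 139, H* ≈ 94.8, P* ≈ 1.15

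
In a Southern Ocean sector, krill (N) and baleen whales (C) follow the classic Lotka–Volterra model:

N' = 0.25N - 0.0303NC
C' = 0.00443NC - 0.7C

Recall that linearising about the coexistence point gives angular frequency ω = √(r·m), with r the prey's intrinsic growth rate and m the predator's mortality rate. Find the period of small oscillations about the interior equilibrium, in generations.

Here r = 0.25 and m = 0.7, so r·m = 0.175.
ω = √0.175 = 0.418 per generation, hence T = 2π/ω ≈ 15 generations.

T ≈ 15 generations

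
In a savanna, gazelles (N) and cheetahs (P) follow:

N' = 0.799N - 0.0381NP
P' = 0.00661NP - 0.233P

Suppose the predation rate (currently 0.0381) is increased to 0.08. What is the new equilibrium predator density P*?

At the interior fixed point, setting dN/dt = 0 with N > 0 fixes P* = (prey growth rate)/(NP coefficient) — independent of the other coefficients.
With the change, P* = 0.799/0.08 = 9.99; it falls from 21.

P* ≈ 9.99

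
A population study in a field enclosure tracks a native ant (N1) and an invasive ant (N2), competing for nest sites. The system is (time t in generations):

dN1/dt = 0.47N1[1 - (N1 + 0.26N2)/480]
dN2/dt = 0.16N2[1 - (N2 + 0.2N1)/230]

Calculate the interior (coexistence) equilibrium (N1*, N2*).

N1* ≈ 443, N2* ≈ 141

Setting both brackets to zero gives the nullclines N1 + 0.26N2 = 480 and 0.2N1 + N2 = 230.
Substituting N2 = 230 - 0.2N1 into the first: N1(1 - 0.26·0.2) = 480 - 0.26·230.
So N1* = 420/0.948 = 443, and then N2* = 230 - 0.2·443 = 141.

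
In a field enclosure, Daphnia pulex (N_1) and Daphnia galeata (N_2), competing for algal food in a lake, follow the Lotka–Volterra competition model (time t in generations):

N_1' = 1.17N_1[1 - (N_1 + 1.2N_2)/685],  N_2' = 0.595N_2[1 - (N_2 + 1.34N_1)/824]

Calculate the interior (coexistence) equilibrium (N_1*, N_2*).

Setting both brackets to zero gives the nullclines N_1 + 1.2N_2 = 685 and 1.34N_1 + N_2 = 824.
Substituting N_2 = 824 - 1.34N_1 into the first: N_1(1 - 1.2·1.34) = 685 - 1.2·824.
So N_1* = -304/-0.608 = 500, and then N_2* = 824 - 1.34·500 = 154.

N_1* ≈ 500, N_2* ≈ 154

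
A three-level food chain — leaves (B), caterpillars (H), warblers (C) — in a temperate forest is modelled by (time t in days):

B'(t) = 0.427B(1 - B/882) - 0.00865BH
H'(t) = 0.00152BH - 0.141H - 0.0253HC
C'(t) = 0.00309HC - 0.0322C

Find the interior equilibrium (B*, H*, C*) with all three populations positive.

From dC/dt = 0: 0.00309H* = 0.0322, so H* = 10.4.
From dB/dt = 0: 0.427(1 - B*/882) = 0.00865·10.4, giving B* = 882·(1 - 0.211) = 696.
From dH/dt = 0: 0.00152·696 - 0.141 = 0.0253C*, so C* = 0.917/0.0253 = 36.2.

B* ≈ 696, H* ≈ 10.4, C* ≈ 36.2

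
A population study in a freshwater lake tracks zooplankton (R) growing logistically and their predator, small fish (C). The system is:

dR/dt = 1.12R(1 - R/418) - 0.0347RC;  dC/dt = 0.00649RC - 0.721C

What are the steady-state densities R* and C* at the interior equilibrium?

From dC/dt = 0 with C > 0: 0.00649R* = 0.721, so R* = 111.
Substitute into dR/dt = 0: 1.12(1 - 111/418) = 0.0347C*.
The bracket is 0.734, giving C* = 0.822/0.0347 = 23.7.

R* ≈ 111, C* ≈ 23.7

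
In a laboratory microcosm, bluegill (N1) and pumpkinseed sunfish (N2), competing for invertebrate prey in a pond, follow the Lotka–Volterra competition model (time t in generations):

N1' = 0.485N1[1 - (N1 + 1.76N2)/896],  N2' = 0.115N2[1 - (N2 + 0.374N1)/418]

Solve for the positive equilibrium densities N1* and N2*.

Setting both brackets to zero gives the nullclines N1 + 1.76N2 = 896 and 0.374N1 + N2 = 418.
Substituting N2 = 418 - 0.374N1 into the first: N1(1 - 1.76·0.374) = 896 - 1.76·418.
So N1* = 160/0.342 = 469, and then N2* = 418 - 0.374·469 = 243.

N1* ≈ 469, N2* ≈ 243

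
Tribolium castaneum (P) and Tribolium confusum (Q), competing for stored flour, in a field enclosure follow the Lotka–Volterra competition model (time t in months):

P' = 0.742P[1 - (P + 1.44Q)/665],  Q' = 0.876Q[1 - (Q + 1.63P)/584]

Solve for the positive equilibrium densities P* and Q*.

P* ≈ 131, Q* ≈ 371

Setting both brackets to zero gives the nullclines P + 1.44Q = 665 and 1.63P + Q = 584.
Substituting Q = 584 - 1.63P into the first: P(1 - 1.44·1.63) = 665 - 1.44·584.
So P* = -176/-1.35 = 131, and then Q* = 584 - 1.63·131 = 371.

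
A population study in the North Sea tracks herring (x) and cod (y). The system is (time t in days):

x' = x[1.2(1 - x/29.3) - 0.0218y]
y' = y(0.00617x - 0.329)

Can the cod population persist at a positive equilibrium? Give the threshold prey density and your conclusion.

The predator equation gives dy/dt > 0 only when x > 0.329/0.00617 = 53.3.
Without the predator, x → K = 29.3. Since 29.3 < 53.3, the predator cannot invade.

Threshold x = 53.3; K < 53.3, so no, the predator goes extinct.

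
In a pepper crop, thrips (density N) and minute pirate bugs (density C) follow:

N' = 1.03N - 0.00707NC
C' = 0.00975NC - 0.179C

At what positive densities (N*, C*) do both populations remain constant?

Set dC/dt = 0 with C > 0: 0.00975N - 0.179 = 0, so N* = 0.179/0.00975 = 18.4.
Set dN/dt = 0 with N > 0: 1.03 - 0.00707C = 0, so C* = 1.03/0.00707 = 146.

N* ≈ 18.4, C* ≈ 146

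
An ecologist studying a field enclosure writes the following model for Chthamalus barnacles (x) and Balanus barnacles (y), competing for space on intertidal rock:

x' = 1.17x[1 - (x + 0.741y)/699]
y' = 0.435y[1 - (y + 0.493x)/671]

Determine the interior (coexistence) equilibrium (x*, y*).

Setting both brackets to zero gives the nullclines x + 0.741y = 699 and 0.493x + y = 671.
Substituting y = 671 - 0.493x into the first: x(1 - 0.741·0.493) = 699 - 0.741·671.
So x* = 202/0.635 = 318, and then y* = 671 - 0.493·318 = 514.

x* ≈ 318, y* ≈ 514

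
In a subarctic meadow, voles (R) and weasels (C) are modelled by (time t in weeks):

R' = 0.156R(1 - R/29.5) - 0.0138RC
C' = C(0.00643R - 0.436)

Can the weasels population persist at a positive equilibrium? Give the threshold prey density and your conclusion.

Threshold R = 67.8; K < 67.8, so no, the predator goes extinct.

The predator equation gives dC/dt > 0 only when R > 0.436/0.00643 = 67.8.
Without the predator, R → K = 29.5. Since 29.5 < 67.8, the predator cannot invade.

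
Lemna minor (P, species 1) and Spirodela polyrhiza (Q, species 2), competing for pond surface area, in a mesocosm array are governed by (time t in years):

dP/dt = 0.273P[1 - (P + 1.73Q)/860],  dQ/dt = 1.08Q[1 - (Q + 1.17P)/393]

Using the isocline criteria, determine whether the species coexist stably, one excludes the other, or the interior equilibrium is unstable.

Compare the nullcline intercepts: K1/α12 = 860/1.73 = 497 > K2 = 393; K2/α21 = 393/1.17 = 336 < K1 = 860.
Since the inequalities point opposite ways, species 1 can invade but species 2 cannot.

species 1 excludes species 2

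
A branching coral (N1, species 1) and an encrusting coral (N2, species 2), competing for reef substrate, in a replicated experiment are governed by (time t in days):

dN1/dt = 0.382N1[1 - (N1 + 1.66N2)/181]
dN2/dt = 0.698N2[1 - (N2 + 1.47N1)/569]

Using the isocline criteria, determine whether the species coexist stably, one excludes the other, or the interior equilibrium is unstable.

species 2 excludes species 1

Compare the nullcline intercepts: K1/α12 = 181/1.66 = 109 < K2 = 569; K2/α21 = 569/1.47 = 387 > K1 = 181.
Since the inequalities point opposite ways, species 2 can invade but species 1 cannot.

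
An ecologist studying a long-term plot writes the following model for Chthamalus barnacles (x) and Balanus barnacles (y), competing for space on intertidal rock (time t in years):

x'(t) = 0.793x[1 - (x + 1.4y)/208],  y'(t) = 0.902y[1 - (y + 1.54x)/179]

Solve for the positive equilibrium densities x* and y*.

x* ≈ 36.9, y* ≈ 122

Setting both brackets to zero gives the nullclines x + 1.4y = 208 and 1.54x + y = 179.
Substituting y = 179 - 1.54x into the first: x(1 - 1.4·1.54) = 208 - 1.4·179.
So x* = -42.6/-1.16 = 36.9, and then y* = 179 - 1.54·36.9 = 122.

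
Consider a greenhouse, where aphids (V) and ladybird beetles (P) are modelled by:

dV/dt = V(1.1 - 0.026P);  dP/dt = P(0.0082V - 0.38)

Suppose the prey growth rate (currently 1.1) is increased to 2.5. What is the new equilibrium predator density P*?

P* ≈ 96.2

At the interior fixed point, setting dV/dt = 0 with V > 0 fixes P* = (prey growth rate)/(VP coefficient) — independent of the other coefficients.
With the change, P* = 2.5/0.026 = 96.2; it rises from 42.3.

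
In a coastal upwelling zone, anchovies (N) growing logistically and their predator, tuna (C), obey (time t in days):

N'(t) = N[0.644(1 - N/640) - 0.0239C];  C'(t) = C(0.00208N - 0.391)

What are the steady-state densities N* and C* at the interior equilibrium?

From dC/dt = 0 with C > 0: 0.00208N* = 0.391, so N* = 188.
Substitute into dN/dt = 0: 0.644(1 - 188/640) = 0.0239C*.
The bracket is 0.706, giving C* = 0.455/0.0239 = 19.

N* ≈ 188, C* ≈ 19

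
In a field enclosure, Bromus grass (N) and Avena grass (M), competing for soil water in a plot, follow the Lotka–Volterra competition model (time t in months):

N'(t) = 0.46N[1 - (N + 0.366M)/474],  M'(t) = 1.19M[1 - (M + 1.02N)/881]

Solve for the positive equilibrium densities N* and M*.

N* ≈ 242, M* ≈ 634

Setting both brackets to zero gives the nullclines N + 0.366M = 474 and 1.02N + M = 881.
Substituting M = 881 - 1.02N into the first: N(1 - 0.366·1.02) = 474 - 0.366·881.
So N* = 152/0.627 = 242, and then M* = 881 - 1.02·242 = 634.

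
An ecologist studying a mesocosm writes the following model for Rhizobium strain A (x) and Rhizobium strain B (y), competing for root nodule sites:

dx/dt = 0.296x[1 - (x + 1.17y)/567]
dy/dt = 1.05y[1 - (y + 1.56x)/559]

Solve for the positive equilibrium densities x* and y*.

x* ≈ 105, y* ≈ 394

Setting both brackets to zero gives the nullclines x + 1.17y = 567 and 1.56x + y = 559.
Substituting y = 559 - 1.56x into the first: x(1 - 1.17·1.56) = 567 - 1.17·559.
So x* = -87/-0.825 = 105, and then y* = 559 - 1.56·105 = 394.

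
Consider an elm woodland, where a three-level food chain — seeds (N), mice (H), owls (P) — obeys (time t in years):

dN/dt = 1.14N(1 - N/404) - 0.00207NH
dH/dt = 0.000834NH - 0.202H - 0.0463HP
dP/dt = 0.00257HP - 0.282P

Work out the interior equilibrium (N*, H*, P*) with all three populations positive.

N* ≈ 324, H* ≈ 110, P* ≈ 1.46

From dP/dt = 0: 0.00257H* = 0.282, so H* = 110.
From dN/dt = 0: 1.14(1 - N*/404) = 0.00207·110, giving N* = 404·(1 - 0.199) = 324.
From dH/dt = 0: 0.000834·324 - 0.202 = 0.0463P*, so P* = 0.0678/0.0463 = 1.46.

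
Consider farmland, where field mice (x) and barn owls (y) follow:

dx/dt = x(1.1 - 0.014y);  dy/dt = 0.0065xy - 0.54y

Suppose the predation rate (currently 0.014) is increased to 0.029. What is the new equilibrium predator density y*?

y* ≈ 37.9

At the interior fixed point, setting dx/dt = 0 with x > 0 fixes y* = (prey growth rate)/(xy coefficient) — independent of the other coefficients.
With the change, y* = 1.1/0.029 = 37.9; it falls from 78.6.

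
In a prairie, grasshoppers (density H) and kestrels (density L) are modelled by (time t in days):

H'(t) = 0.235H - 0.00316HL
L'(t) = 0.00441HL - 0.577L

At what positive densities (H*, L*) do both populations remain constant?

Set dL/dt = 0 with L > 0: 0.00441H - 0.577 = 0, so H* = 0.577/0.00441 = 131.
Set dH/dt = 0 with H > 0: 0.235 - 0.00316L = 0, so L* = 0.235/0.00316 = 74.4.

H* ≈ 131, L* ≈ 74.4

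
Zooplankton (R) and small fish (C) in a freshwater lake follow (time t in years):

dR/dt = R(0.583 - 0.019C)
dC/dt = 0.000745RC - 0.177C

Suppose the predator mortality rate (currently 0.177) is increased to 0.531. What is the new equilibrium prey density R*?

At the interior fixed point, setting dC/dt = 0 with C > 0 fixes R* = (predator death rate)/(RC coefficient) — independent of the other coefficients.
With the change, R* = 0.531/0.000745 = 713; it rises from 238.

R* ≈ 713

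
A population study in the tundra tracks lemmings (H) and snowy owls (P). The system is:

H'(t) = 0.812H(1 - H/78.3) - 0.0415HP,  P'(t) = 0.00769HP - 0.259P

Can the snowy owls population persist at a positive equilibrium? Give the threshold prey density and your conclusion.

Threshold H = 33.7; K > 33.7, so yes, the predator persists.

The predator equation gives dP/dt > 0 only when H > 0.259/0.00769 = 33.7.
Without the predator, H → K = 78.3. Since 78.3 > 33.7, the predator can invade and persist.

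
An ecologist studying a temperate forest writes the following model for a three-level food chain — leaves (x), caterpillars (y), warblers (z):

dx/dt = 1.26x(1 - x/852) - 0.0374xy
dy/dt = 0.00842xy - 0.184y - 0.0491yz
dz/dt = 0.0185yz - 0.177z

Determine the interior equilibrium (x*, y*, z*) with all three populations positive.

x* ≈ 610, y* ≈ 9.57, z* ≈ 101

From dz/dt = 0: 0.0185y* = 0.177, so y* = 9.57.
From dx/dt = 0: 1.26(1 - x*/852) = 0.0374·9.57, giving x* = 852·(1 - 0.284) = 610.
From dy/dt = 0: 0.00842·610 - 0.184 = 0.0491z*, so z* = 4.95/0.0491 = 101.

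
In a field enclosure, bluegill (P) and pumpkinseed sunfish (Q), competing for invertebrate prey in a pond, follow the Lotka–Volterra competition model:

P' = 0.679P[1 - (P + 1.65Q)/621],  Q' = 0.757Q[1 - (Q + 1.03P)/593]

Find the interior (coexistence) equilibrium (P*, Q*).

P* ≈ 511, Q* ≈ 66.7

Setting both brackets to zero gives the nullclines P + 1.65Q = 621 and 1.03P + Q = 593.
Substituting Q = 593 - 1.03P into the first: P(1 - 1.65·1.03) = 621 - 1.65·593.
So P* = -357/-0.7 = 511, and then Q* = 593 - 1.03·511 = 66.7.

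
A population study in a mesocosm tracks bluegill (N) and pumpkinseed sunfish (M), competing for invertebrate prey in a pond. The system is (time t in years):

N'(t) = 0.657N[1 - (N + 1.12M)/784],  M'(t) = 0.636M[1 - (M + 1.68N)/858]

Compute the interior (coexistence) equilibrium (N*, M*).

N* ≈ 201, M* ≈ 521

Setting both brackets to zero gives the nullclines N + 1.12M = 784 and 1.68N + M = 858.
Substituting M = 858 - 1.68N into the first: N(1 - 1.12·1.68) = 784 - 1.12·858.
So N* = -177/-0.882 = 201, and then M* = 858 - 1.68·201 = 521.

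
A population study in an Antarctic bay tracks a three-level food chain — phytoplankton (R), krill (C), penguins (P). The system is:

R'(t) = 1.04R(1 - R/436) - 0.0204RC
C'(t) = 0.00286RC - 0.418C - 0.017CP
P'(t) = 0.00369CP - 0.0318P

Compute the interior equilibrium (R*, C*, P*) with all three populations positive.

From dP/dt = 0: 0.00369C* = 0.0318, so C* = 8.62.
From dR/dt = 0: 1.04(1 - R*/436) = 0.0204·8.62, giving R* = 436·(1 - 0.169) = 362.
From dC/dt = 0: 0.00286·362 - 0.418 = 0.017P*, so P* = 0.618/0.017 = 36.4.

R* ≈ 362, C* ≈ 8.62, P* ≈ 36.4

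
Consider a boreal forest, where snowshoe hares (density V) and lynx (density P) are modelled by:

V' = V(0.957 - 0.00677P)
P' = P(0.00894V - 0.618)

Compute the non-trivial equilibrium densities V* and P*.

V* ≈ 69.1, P* ≈ 141

Set dP/dt = 0 with P > 0: 0.00894V - 0.618 = 0, so V* = 0.618/0.00894 = 69.1.
Set dV/dt = 0 with V > 0: 0.957 - 0.00677P = 0, so P* = 0.957/0.00677 = 141.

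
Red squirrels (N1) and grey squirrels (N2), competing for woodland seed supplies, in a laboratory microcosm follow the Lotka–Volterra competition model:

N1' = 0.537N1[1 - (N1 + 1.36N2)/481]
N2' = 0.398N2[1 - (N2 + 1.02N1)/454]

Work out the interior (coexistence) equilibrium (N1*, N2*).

Setting both brackets to zero gives the nullclines N1 + 1.36N2 = 481 and 1.02N1 + N2 = 454.
Substituting N2 = 454 - 1.02N1 into the first: N1(1 - 1.36·1.02) = 481 - 1.36·454.
So N1* = -136/-0.387 = 352, and then N2* = 454 - 1.02·352 = 94.6.

N1* ≈ 352, N2* ≈ 94.6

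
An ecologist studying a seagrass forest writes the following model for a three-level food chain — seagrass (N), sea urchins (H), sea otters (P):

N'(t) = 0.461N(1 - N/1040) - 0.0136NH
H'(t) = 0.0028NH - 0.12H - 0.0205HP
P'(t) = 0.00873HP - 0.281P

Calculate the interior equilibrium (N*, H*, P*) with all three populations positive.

From dP/dt = 0: 0.00873H* = 0.281, so H* = 32.2.
From dN/dt = 0: 0.461(1 - N*/1040) = 0.0136·32.2, giving N* = 1040·(1 - 0.95) = 52.4.
From dH/dt = 0: 0.0028·52.4 - 0.12 = 0.0205P*, so P* = 0.0268/0.0205 = 1.31.

N* ≈ 52.4, H* ≈ 32.2, P* ≈ 1.31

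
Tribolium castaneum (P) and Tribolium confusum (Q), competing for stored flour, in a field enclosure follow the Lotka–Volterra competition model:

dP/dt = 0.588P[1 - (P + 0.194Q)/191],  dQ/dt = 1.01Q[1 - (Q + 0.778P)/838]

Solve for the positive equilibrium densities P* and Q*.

P* ≈ 33.5, Q* ≈ 812

Setting both brackets to zero gives the nullclines P + 0.194Q = 191 and 0.778P + Q = 838.
Substituting Q = 838 - 0.778P into the first: P(1 - 0.194·0.778) = 191 - 0.194·838.
So P* = 28.4/0.849 = 33.5, and then Q* = 838 - 0.778·33.5 = 812.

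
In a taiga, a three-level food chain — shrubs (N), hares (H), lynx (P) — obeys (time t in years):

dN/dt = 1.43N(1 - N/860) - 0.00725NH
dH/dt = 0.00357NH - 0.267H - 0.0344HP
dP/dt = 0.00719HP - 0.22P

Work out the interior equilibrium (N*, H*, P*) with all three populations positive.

From dP/dt = 0: 0.00719H* = 0.22, so H* = 30.6.
From dN/dt = 0: 1.43(1 - N*/860) = 0.00725·30.6, giving N* = 860·(1 - 0.155) = 727.
From dH/dt = 0: 0.00357·727 - 0.267 = 0.0344P*, so P* = 2.33/0.0344 = 67.6.

N* ≈ 727, H* ≈ 30.6, P* ≈ 67.6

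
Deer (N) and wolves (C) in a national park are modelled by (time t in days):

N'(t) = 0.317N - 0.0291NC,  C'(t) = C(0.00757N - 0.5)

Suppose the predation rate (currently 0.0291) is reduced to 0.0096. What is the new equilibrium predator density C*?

C* ≈ 33

At the interior fixed point, setting dN/dt = 0 with N > 0 fixes C* = (prey growth rate)/(NC coefficient) — independent of the other coefficients.
With the change, C* = 0.317/0.0096 = 33; it rises from 10.9.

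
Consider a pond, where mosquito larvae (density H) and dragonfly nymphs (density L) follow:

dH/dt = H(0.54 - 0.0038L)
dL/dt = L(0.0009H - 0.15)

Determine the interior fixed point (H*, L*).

Set dL/dt = 0 with L > 0: 0.0009H - 0.15 = 0, so H* = 0.15/0.0009 = 167.
Set dH/dt = 0 with H > 0: 0.54 - 0.0038L = 0, so L* = 0.54/0.0038 = 142.

H* ≈ 167, L* ≈ 142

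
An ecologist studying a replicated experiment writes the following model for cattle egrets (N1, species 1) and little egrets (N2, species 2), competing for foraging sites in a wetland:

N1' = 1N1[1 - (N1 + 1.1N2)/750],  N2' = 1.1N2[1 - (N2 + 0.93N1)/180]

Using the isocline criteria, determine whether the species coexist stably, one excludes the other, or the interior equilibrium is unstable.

species 1 excludes species 2

Compare the nullcline intercepts: K1/α12 = 750/1.1 = 682 > K2 = 180; K2/α21 = 180/0.93 = 194 < K1 = 750.
Since the inequalities point opposite ways, species 1 can invade but species 2 cannot.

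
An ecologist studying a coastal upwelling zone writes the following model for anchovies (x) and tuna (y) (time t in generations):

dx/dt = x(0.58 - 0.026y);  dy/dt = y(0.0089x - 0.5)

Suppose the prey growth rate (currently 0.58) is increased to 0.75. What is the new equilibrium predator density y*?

At the interior fixed point, setting dx/dt = 0 with x > 0 fixes y* = (prey growth rate)/(xy coefficient) — independent of the other coefficients.
With the change, y* = 0.75/0.026 = 28.8; it rises from 22.3.

y* ≈ 28.8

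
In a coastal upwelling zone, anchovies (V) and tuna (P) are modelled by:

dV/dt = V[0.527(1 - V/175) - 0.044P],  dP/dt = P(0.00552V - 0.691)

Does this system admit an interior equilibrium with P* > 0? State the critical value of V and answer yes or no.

The predator equation gives dP/dt > 0 only when V > 0.691/0.00552 = 125.
Without the predator, V → K = 175. Since 175 > 125, the predator can invade and persist.

Threshold V = 125; K > 125, so yes, the predator persists.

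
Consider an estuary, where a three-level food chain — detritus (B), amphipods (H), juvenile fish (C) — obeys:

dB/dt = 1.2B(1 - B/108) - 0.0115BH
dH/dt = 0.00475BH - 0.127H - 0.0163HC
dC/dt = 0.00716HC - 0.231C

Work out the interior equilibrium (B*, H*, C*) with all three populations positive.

B* ≈ 74.6, H* ≈ 32.3, C* ≈ 14

From dC/dt = 0: 0.00716H* = 0.231, so H* = 32.3.
From dB/dt = 0: 1.2(1 - B*/108) = 0.0115·32.3, giving B* = 108·(1 - 0.309) = 74.6.
From dH/dt = 0: 0.00475·74.6 - 0.127 = 0.0163C*, so C* = 0.227/0.0163 = 14.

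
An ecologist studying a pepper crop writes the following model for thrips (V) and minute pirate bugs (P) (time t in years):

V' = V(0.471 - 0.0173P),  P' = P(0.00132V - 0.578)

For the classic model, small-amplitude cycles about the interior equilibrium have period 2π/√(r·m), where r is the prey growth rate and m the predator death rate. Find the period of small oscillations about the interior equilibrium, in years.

Here r = 0.471 and m = 0.578, so r·m = 0.272.
ω = √0.272 = 0.522 per year, hence T = 2π/ω ≈ 12 years.

T ≈ 12 years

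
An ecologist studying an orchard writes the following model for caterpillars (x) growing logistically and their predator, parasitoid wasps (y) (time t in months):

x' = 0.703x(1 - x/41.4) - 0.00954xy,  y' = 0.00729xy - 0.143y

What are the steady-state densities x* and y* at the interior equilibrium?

x* ≈ 19.6, y* ≈ 38.8

From dy/dt = 0 with y > 0: 0.00729x* = 0.143, so x* = 19.6.
Substitute into dx/dt = 0: 0.703(1 - 19.6/41.4) = 0.00954y*.
The bracket is 0.526, giving y* = 0.37/0.00954 = 38.8.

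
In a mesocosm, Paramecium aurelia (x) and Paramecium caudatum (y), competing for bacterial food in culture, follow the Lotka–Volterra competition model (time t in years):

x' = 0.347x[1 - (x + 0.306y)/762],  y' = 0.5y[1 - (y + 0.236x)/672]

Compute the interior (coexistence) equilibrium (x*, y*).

x* ≈ 600, y* ≈ 530

Setting both brackets to zero gives the nullclines x + 0.306y = 762 and 0.236x + y = 672.
Substituting y = 672 - 0.236x into the first: x(1 - 0.306·0.236) = 762 - 0.306·672.
So x* = 556/0.928 = 600, and then y* = 672 - 0.236·600 = 530.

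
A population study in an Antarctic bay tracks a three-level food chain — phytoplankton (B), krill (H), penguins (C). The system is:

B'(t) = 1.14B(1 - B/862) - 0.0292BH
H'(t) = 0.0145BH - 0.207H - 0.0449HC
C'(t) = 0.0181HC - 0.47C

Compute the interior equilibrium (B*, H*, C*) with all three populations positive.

From dC/dt = 0: 0.0181H* = 0.47, so H* = 26.
From dB/dt = 0: 1.14(1 - B*/862) = 0.0292·26, giving B* = 862·(1 - 0.665) = 289.
From dH/dt = 0: 0.0145·289 - 0.207 = 0.0449C*, so C* = 3.98/0.0449 = 88.6.

B* ≈ 289, H* ≈ 26, C* ≈ 88.6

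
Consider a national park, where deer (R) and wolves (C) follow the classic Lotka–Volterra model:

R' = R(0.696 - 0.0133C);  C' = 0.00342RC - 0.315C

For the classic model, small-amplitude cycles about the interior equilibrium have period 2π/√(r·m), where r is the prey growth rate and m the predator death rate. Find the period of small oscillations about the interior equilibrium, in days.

T ≈ 13.4 days

Here r = 0.696 and m = 0.315, so r·m = 0.219.
ω = √0.219 = 0.468 per day, hence T = 2π/ω ≈ 13.4 days.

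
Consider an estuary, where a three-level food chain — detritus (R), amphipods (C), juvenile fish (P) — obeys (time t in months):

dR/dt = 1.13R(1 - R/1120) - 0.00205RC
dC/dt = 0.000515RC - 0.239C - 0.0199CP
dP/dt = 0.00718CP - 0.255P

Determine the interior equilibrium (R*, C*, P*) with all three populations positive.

From dP/dt = 0: 0.00718C* = 0.255, so C* = 35.5.
From dR/dt = 0: 1.13(1 - R*/1120) = 0.00205·35.5, giving R* = 1120·(1 - 0.0644) = 1050.
From dC/dt = 0: 0.000515·1050 - 0.239 = 0.0199P*, so P* = 0.301/0.0199 = 15.1.

R* ≈ 1050, C* ≈ 35.5, P* ≈ 15.1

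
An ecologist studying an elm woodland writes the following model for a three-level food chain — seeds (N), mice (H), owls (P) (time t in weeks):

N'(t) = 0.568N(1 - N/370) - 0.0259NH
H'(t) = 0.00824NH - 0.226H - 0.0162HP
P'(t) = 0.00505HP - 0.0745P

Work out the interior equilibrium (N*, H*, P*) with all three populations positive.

From dP/dt = 0: 0.00505H* = 0.0745, so H* = 14.8.
From dN/dt = 0: 0.568(1 - N*/370) = 0.0259·14.8, giving N* = 370·(1 - 0.673) = 121.
From dH/dt = 0: 0.00824·121 - 0.226 = 0.0162P*, so P* = 0.772/0.0162 = 47.6.

N* ≈ 121, H* ≈ 14.8, P* ≈ 47.6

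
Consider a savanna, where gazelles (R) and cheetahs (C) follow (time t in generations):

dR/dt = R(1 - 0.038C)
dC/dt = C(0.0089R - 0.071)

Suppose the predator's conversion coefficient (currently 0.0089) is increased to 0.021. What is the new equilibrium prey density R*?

R* ≈ 3.38

At the interior fixed point, setting dC/dt = 0 with C > 0 fixes R* = (predator death rate)/(RC coefficient) — independent of the other coefficients.
With the change, R* = 0.071/0.021 = 3.38; it falls from 7.98.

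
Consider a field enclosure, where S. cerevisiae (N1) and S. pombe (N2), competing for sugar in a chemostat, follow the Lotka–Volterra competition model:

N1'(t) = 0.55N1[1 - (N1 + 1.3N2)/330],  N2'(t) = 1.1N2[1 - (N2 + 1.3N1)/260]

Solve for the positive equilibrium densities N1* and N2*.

Setting both brackets to zero gives the nullclines N1 + 1.3N2 = 330 and 1.3N1 + N2 = 260.
Substituting N2 = 260 - 1.3N1 into the first: N1(1 - 1.3·1.3) = 330 - 1.3·260.
So N1* = -8/-0.69 = 11.6, and then N2* = 260 - 1.3·11.6 = 245.

N1* ≈ 11.6, N2* ≈ 245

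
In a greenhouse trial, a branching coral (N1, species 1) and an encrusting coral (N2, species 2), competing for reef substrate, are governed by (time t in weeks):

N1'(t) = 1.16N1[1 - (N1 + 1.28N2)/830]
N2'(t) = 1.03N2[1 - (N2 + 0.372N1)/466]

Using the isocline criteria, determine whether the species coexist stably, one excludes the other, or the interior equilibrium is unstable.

stable coexistence

Compare the nullcline intercepts: K1/α12 = 830/1.28 = 648 > K2 = 466; K2/α21 = 466/0.372 = 1250 > K1 = 830.
Since both inequalities hold, each species can invade when rare, so the interior equilibrium is stable.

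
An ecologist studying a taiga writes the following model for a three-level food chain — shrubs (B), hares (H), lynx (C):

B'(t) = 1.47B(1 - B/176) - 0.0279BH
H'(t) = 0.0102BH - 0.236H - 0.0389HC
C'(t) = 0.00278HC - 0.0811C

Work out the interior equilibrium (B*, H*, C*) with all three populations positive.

B* ≈ 78.6, H* ≈ 29.2, C* ≈ 14.5

From dC/dt = 0: 0.00278H* = 0.0811, so H* = 29.2.
From dB/dt = 0: 1.47(1 - B*/176) = 0.0279·29.2, giving B* = 176·(1 - 0.554) = 78.6.
From dH/dt = 0: 0.0102·78.6 - 0.236 = 0.0389C*, so C* = 0.565/0.0389 = 14.5.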